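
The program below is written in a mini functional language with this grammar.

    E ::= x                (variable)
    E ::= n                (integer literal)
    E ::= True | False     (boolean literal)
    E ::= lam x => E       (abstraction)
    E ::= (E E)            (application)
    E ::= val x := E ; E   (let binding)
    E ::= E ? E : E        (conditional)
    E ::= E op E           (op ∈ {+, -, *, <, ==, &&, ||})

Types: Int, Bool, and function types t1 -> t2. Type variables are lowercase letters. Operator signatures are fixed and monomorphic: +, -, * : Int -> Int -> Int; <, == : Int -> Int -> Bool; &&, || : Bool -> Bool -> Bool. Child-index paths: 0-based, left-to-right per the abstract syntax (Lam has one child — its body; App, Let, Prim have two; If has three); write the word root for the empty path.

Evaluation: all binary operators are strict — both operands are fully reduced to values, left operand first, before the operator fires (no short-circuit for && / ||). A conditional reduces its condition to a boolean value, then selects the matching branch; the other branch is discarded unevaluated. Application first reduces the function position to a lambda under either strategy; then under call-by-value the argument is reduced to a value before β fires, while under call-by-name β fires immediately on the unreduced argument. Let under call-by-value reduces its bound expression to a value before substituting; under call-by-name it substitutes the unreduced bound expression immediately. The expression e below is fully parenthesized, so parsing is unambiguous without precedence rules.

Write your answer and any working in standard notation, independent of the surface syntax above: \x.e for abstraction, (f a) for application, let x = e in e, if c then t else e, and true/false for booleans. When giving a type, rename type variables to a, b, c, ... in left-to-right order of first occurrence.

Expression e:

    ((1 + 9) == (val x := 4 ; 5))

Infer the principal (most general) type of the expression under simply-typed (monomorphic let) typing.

Answer: Bool

Derivation:
  unify Int ~ Int
  unify Int ~ Int
  unify Int ~ Int
let x : Int
  unify Int ~ Int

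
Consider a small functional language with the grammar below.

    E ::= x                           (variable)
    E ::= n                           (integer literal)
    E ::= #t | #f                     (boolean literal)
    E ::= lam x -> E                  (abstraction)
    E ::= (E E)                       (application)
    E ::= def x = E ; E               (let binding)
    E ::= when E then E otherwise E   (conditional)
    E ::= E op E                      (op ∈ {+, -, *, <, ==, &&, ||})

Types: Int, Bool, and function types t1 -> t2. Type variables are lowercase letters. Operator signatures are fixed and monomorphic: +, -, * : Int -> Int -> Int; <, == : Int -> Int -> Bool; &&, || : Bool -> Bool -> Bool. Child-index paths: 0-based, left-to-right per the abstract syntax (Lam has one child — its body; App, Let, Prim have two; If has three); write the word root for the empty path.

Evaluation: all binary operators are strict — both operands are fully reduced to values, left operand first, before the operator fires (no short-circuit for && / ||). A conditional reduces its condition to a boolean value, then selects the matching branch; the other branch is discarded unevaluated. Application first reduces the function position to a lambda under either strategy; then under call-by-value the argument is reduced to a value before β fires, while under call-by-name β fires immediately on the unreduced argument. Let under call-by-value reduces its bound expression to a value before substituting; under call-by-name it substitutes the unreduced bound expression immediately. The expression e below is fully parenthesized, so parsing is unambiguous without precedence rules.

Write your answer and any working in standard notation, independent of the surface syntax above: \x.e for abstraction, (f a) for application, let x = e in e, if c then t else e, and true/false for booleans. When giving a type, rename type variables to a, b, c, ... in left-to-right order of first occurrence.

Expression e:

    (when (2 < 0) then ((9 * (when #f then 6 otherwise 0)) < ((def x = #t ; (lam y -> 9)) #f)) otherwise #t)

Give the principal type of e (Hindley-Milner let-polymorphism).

Answer: Bool

Working:
  unify Int ~ Int
  unify Int ~ Int
  unify Bool ~ Bool
  unify Int ~ Int
  unify Bool ~ Bool
  unify Int ~ Int
  unify Int ~ Int
  unify Int ~ Int
let x : Bool
\y._ : a -> Int
  unify a -> Int ~ Bool -> b
  unify a ~ Bool
  unify Int ~ b
_ _ : Int
  unify Int ~ Int
  unify Bool ~ Bool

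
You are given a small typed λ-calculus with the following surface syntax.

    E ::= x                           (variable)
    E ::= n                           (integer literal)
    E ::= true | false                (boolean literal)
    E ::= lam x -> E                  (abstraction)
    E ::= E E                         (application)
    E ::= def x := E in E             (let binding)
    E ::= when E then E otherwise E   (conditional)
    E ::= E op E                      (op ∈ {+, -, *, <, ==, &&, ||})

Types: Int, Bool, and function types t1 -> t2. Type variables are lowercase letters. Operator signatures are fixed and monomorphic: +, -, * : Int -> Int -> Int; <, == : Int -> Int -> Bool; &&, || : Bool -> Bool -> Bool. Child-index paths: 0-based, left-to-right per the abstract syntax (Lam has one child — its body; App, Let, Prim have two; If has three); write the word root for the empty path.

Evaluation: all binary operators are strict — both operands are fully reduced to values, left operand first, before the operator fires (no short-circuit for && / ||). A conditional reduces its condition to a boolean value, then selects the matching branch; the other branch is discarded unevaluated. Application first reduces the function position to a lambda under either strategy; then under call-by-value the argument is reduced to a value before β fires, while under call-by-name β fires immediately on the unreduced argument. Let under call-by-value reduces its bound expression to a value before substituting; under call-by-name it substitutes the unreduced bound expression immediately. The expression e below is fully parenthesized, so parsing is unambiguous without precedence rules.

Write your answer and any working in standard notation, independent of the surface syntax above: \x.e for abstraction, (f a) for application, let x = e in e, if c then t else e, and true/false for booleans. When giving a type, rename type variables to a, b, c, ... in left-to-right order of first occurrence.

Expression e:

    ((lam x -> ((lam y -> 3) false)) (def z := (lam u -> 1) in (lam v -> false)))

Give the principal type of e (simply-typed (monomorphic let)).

Trace:
\y._ : b -> Int
  unify b -> Int ~ Bool -> c
  unify b ~ Bool
  unify Int ~ c
_ _ : Int
\x._ : a -> Int
\u._ : d -> Int
let z : d -> Int
\v._ : e -> Bool
  unify a -> Int ~ (e -> Bool) -> f
  unify a ~ e -> Bool
  unify Int ~ f
_ _ : Int

Answer: Int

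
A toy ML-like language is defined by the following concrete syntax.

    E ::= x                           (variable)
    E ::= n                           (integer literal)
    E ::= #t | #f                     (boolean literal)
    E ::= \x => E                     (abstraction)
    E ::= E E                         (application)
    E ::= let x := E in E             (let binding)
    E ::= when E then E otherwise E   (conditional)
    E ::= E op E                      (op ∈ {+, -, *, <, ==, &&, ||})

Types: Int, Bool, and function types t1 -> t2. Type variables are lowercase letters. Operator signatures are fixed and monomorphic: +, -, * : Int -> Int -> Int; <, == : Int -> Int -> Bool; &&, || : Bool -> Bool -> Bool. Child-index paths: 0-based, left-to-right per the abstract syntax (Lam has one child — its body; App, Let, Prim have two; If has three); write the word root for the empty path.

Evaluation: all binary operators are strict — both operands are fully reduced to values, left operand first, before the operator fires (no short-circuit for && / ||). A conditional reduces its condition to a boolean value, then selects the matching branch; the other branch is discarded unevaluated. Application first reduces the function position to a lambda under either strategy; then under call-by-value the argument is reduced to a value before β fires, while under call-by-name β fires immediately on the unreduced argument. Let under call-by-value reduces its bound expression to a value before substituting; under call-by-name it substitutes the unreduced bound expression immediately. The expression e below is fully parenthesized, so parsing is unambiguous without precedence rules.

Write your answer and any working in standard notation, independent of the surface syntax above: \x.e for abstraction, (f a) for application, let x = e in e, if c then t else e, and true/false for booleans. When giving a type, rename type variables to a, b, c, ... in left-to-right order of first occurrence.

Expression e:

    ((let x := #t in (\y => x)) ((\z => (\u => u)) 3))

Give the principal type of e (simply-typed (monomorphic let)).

Derivation:
let x : Bool
x : Bool
\y._ : a -> Bool
u : c
\u._ : c -> c
\z._ : b -> c -> c
  unify b -> c -> c ~ Int -> d
  unify b ~ Int
  unify c -> c ~ d
_ _ : c -> c
  unify a -> Bool ~ (c -> c) -> e
  unify a ~ c -> c
  unify Bool ~ e
_ _ : Bool

Answer: Bool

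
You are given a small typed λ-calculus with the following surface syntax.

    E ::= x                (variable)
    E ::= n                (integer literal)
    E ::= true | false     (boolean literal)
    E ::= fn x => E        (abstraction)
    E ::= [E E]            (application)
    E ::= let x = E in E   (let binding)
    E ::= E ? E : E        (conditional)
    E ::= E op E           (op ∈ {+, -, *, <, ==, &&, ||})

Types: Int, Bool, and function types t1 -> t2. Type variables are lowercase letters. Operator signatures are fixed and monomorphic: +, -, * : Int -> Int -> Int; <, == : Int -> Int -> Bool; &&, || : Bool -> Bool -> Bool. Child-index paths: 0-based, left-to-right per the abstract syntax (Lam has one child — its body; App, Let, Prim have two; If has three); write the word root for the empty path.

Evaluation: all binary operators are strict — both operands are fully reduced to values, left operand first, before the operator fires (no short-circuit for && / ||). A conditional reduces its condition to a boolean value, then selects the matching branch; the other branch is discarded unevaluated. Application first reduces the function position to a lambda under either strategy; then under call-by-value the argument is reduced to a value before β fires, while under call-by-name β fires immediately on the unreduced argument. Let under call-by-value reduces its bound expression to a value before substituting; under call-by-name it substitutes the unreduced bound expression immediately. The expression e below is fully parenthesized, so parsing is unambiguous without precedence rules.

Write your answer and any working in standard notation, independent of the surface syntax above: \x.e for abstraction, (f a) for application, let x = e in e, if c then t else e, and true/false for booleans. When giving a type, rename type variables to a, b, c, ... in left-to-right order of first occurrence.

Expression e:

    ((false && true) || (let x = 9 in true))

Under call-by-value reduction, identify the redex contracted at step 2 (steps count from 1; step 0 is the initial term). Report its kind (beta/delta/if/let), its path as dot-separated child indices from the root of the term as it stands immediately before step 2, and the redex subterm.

Answer: let at 1 : (let x = 9 in true)

Working:
step 0: ((false && true) || (let x = 9 in true))
step 1: [delta@0] (false || (let x = 9 in true))
step 2: [let@1] (false || true)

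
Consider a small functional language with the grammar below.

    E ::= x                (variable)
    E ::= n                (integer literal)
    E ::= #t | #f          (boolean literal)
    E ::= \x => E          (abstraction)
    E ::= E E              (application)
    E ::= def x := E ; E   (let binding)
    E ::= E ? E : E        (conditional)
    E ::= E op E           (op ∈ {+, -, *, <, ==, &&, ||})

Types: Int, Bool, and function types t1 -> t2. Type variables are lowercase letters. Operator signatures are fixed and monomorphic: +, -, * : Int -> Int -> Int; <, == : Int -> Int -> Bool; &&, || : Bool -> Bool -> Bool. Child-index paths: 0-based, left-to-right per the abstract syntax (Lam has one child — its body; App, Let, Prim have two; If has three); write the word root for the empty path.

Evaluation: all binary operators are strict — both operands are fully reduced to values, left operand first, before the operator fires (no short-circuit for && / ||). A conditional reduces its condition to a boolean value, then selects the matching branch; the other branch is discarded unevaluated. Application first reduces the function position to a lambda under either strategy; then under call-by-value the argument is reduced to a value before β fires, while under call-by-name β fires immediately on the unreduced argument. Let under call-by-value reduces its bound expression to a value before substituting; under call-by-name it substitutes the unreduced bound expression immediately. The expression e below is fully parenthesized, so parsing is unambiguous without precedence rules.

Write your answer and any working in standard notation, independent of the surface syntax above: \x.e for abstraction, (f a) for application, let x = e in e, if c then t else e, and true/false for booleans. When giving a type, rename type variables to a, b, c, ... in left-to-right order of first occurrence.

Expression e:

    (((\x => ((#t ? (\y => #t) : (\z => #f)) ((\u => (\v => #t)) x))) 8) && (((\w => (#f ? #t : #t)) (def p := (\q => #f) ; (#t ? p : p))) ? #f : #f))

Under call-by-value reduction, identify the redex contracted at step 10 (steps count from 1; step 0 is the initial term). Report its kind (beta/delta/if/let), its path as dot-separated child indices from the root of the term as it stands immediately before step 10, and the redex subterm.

Answer: delta at root : (true && false)

Derivation:
step 0: (((\x.((if true then (\y.true) else (\z.false)) ((\u.(\v.true)) x))) 8) && (if ((\w.(if false then true else true)) (let p = (\q.false) in (if true then p else p))) then false else false))
step 1: [beta@0] (((if true then (\y.true) else (\z.false)) ((\u.(\v.true)) 8)) && (if ((\w.(if false then true else true)) (let p = (\q.false) in (if true then p else p))) then false else false))
step 2: [if@0.0] (((\y.true) ((\u.(\v.true)) 8)) && (if ((\w.(if false then true else true)) (let p = (\q.false) in (if true then p else p))) then false else false))
step 3: [beta@0.1] (((\y.true) (\v.true)) && (if ((\w.(if false then true else true)) (let p = (\q.false) in (if true then p else p))) then false else false))
step 4: [beta@0] (true && (if ((\w.(if false then true else true)) (let p = (\q.false) in (if true then p else p))) then false else false))
step 5: [let@1.0.1] (true && (if ((\w.(if false then true else true)) (if true then (\q.false) else (\q.false))) then false else false))
step 6: [if@1.0.1] (true && (if ((\w.(if false then true else true)) (\q.false)) then false else false))
step 7: [beta@1.0] (true && (if (if false then true else true) then false else false))
step 8: [if@1.0] (true && (if true then false else false))
step 9: [if@1] (true && false)
step 10: [delta@root] false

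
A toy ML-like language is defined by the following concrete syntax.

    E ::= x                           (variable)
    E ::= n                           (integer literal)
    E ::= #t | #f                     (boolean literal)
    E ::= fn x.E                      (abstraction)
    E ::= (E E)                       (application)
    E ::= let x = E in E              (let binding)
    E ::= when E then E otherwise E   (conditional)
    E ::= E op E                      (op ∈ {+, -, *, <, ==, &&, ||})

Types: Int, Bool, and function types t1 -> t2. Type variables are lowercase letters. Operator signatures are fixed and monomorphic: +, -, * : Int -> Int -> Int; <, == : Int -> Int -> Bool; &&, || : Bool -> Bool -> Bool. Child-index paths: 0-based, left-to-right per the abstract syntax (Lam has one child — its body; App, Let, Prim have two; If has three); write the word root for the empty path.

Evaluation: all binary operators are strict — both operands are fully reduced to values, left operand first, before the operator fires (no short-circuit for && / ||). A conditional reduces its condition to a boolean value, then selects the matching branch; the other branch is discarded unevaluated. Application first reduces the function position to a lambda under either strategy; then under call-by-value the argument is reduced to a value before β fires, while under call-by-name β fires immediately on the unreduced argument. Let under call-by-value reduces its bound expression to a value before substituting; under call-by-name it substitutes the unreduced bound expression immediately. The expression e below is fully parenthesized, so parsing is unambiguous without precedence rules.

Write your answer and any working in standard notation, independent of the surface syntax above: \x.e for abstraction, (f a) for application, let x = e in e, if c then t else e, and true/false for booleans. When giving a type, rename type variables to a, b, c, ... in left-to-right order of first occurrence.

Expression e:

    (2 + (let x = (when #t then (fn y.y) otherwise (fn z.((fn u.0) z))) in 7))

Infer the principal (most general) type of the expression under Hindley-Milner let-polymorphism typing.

Answer: Int

Derivation:
  unify Int ~ Int
  unify Bool ~ Bool
y : a
\y._ : a -> a
\u._ : c -> Int
z : b
  unify c -> Int ~ b -> d
  unify c ~ b
  unify Int ~ d
_ _ : Int
\z._ : b -> Int
  unify a -> a ~ b -> Int
  unify a ~ b
  unify b ~ Int
let x : Int -> Int
  unify Int ~ Int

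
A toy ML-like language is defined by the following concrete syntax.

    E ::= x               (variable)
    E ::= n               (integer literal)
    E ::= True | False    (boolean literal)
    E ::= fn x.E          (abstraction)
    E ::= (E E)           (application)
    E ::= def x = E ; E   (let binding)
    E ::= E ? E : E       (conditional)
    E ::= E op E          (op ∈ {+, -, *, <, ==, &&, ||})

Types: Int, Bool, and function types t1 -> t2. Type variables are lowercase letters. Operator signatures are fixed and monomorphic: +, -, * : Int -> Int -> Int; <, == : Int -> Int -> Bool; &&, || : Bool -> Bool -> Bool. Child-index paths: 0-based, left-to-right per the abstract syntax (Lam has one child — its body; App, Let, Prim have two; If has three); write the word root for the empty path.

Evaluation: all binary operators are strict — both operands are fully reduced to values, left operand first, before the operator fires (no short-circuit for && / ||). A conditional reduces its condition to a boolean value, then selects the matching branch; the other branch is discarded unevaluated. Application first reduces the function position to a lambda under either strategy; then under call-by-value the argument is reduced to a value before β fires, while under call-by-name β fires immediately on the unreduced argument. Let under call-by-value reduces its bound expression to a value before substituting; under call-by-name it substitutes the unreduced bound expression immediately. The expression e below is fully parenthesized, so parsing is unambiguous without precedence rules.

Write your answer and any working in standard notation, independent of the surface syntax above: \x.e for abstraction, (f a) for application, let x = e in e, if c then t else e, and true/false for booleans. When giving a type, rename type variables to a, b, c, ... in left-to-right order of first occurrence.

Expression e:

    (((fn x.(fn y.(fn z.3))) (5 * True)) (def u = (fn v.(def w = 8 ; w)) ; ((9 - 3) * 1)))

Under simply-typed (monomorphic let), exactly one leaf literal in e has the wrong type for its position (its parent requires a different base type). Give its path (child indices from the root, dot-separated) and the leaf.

Trace:
\z._ : c -> Int
\y._ : b -> c -> Int
\x._ : a -> b -> c -> Int
  unify Int ~ Int
  unify Bool ~ Int
  FAIL: mismatch Bool ~ Int

Answer: 0.1.1 : true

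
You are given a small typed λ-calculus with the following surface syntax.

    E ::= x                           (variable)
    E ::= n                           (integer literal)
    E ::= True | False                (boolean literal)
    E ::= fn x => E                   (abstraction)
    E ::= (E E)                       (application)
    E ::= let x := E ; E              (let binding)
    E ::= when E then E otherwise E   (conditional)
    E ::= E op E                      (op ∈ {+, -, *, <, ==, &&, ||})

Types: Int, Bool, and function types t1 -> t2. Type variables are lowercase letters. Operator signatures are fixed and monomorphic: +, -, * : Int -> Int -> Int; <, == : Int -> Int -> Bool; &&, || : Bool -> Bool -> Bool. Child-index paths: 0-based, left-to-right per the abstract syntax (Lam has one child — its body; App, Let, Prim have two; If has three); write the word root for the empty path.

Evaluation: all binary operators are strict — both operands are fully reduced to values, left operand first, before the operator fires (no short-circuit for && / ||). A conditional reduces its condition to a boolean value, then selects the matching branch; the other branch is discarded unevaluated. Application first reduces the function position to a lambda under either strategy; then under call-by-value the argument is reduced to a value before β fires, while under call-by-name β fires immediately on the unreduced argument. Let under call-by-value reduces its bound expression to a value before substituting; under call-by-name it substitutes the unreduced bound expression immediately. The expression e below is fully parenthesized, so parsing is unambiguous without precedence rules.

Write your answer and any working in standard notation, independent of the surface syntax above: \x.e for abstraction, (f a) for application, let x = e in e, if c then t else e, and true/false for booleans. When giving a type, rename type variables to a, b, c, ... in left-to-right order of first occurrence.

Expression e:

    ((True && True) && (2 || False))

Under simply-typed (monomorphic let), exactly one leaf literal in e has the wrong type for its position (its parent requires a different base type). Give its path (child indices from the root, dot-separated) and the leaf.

Trace:
  unify Bool ~ Bool
  unify Bool ~ Bool
  unify Bool ~ Bool
  unify Int ~ Bool
  FAIL: mismatch Int ~ Bool

Answer: 1.0 : 2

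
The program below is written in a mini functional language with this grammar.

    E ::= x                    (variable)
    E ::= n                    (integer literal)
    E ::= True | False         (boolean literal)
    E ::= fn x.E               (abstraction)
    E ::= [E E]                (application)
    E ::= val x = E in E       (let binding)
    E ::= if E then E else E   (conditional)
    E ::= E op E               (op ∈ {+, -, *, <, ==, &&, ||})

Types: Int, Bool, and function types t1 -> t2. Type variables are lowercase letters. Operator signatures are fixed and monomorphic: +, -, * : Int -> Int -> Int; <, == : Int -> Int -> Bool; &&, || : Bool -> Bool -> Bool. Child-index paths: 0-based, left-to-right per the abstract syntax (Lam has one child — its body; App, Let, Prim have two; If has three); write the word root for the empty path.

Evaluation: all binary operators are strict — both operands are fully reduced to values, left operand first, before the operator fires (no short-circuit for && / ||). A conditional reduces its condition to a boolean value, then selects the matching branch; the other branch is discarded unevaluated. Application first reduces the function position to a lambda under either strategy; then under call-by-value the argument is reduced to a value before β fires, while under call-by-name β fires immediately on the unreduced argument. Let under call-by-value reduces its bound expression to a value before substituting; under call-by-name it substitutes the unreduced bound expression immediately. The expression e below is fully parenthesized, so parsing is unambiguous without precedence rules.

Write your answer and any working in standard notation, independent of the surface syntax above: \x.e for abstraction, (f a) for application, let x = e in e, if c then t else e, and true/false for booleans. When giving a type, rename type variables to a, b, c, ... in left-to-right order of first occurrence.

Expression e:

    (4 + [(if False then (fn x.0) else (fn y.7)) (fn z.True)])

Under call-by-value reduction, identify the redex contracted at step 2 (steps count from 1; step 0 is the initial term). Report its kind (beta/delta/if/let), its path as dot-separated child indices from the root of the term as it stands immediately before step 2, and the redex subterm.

Answer: beta at 1 : ((\y.7) (\z.true))

Derivation:
step 0: (4 + ((if false then (\x.0) else (\y.7)) (\z.true)))
step 1: [if@1.0] (4 + ((\y.7) (\z.true)))
step 2: [beta@1] (4 + 7)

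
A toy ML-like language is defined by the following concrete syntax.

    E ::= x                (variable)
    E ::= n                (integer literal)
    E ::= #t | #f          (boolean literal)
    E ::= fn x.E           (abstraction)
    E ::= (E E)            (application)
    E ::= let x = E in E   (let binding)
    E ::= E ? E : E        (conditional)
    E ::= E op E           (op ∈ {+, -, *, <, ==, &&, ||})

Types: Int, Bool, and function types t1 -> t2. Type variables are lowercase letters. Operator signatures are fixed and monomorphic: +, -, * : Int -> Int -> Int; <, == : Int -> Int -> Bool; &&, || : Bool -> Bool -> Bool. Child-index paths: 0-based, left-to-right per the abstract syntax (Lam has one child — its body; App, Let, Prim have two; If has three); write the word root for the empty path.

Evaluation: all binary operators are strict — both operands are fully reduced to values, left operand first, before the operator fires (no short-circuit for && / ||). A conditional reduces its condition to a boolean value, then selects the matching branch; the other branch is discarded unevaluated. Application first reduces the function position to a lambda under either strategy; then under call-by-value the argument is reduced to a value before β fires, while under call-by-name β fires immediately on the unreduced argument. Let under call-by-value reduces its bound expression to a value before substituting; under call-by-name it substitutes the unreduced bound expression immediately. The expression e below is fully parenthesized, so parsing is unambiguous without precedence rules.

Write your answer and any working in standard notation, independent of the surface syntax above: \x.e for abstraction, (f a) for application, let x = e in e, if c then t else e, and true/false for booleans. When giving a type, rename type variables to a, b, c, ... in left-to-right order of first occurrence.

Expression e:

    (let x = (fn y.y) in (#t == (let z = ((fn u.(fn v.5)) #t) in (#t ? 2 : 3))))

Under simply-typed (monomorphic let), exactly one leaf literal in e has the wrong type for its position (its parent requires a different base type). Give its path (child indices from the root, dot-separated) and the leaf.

Answer: 1.0 : true

Trace:
y : a
\y._ : a -> a
let x : a -> a
  unify Bool ~ Int
  FAIL: mismatch Bool ~ Int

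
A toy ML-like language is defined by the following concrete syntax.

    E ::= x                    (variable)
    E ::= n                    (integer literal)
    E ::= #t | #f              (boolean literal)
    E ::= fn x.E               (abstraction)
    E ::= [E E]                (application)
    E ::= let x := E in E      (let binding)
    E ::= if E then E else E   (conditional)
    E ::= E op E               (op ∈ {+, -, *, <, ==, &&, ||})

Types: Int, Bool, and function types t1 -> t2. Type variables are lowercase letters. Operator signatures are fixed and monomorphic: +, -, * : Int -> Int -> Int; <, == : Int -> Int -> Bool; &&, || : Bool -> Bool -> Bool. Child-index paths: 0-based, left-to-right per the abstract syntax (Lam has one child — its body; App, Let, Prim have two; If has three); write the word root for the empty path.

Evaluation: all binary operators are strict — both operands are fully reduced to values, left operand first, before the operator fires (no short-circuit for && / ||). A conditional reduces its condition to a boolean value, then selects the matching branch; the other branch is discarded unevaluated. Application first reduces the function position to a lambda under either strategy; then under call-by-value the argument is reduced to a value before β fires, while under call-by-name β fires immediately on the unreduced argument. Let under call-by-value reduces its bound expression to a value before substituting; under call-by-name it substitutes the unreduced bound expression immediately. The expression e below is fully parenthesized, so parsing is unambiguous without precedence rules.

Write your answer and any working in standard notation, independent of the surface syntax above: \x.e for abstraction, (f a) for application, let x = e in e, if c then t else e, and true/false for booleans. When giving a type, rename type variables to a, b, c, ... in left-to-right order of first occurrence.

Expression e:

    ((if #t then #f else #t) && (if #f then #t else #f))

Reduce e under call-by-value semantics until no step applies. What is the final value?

Derivation:
step 0: ((if true then false else true) && (if false then true else false))
step 1: [if@0] (false && (if false then true else false))
step 2: [if@1] (false && false)
step 3: [delta@root] false

Answer: false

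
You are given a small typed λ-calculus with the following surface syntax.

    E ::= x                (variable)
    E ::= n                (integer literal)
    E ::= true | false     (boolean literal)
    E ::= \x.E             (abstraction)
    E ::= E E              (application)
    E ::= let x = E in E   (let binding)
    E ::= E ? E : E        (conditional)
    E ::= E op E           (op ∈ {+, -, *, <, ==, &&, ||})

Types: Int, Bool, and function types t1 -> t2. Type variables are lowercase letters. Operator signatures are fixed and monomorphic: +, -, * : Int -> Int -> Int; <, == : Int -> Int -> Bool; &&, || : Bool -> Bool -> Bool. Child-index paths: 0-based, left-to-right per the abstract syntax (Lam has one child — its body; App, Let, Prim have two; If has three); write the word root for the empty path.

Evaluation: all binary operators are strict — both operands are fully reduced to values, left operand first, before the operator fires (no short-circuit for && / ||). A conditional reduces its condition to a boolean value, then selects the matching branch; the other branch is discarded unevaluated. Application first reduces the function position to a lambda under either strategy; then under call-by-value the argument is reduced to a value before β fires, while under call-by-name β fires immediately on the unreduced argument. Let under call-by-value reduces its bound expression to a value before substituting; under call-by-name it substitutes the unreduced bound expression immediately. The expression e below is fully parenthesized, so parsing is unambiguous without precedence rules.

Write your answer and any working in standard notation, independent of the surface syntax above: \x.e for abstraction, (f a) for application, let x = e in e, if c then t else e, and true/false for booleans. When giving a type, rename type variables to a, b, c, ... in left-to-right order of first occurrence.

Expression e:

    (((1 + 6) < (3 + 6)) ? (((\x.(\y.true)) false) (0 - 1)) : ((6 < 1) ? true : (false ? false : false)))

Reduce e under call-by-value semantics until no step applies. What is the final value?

Answer: true

Derivation:
step 0: (if ((1 + 6) < (3 + 6)) then (((\x.(\y.true)) false) (0 - 1)) else (if (6 < 1) then true else (if false then false else false)))
step 1: [delta@0.0] (if (7 < (3 + 6)) then (((\x.(\y.true)) false) (0 - 1)) else (if (6 < 1) then true else (if false then false else false)))
step 2: [delta@0.1] (if (7 < 9) then (((\x.(\y.true)) false) (0 - 1)) else (if (6 < 1) then true else (if false then false else false)))
step 3: [delta@0] (if true then (((\x.(\y.true)) false) (0 - 1)) else (if (6 < 1) then true else (if false then false else false)))
step 4: [if@root] (((\x.(\y.true)) false) (0 - 1))
step 5: [beta@0] ((\y.true) (0 - 1))
step 6: [delta@1] ((\y.true) -1)
step 7: [beta@root] true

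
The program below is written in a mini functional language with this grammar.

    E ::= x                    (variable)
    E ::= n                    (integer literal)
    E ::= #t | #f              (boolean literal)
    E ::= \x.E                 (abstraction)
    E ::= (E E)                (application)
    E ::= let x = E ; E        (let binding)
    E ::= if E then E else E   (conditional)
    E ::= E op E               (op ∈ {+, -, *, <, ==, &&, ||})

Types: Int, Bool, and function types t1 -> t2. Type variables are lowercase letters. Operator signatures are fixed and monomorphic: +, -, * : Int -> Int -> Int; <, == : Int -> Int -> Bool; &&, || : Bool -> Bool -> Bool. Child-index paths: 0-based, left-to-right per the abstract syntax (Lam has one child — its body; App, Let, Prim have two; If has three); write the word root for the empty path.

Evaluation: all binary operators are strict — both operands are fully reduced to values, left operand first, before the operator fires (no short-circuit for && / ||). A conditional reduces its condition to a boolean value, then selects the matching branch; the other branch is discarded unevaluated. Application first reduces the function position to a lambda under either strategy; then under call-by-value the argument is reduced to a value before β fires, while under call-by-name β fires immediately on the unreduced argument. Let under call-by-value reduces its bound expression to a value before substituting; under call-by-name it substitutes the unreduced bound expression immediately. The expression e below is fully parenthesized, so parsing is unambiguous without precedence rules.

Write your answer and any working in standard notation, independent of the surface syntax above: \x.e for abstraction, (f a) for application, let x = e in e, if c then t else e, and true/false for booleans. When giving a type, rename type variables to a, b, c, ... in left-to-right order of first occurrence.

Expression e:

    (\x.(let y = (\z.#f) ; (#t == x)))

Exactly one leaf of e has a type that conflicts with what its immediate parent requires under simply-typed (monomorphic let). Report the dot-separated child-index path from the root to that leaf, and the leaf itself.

Derivation:
\z._ : b -> Bool
let y : b -> Bool
  unify Bool ~ Int
  FAIL: mismatch Bool ~ Int

Answer: 0.1.0 : true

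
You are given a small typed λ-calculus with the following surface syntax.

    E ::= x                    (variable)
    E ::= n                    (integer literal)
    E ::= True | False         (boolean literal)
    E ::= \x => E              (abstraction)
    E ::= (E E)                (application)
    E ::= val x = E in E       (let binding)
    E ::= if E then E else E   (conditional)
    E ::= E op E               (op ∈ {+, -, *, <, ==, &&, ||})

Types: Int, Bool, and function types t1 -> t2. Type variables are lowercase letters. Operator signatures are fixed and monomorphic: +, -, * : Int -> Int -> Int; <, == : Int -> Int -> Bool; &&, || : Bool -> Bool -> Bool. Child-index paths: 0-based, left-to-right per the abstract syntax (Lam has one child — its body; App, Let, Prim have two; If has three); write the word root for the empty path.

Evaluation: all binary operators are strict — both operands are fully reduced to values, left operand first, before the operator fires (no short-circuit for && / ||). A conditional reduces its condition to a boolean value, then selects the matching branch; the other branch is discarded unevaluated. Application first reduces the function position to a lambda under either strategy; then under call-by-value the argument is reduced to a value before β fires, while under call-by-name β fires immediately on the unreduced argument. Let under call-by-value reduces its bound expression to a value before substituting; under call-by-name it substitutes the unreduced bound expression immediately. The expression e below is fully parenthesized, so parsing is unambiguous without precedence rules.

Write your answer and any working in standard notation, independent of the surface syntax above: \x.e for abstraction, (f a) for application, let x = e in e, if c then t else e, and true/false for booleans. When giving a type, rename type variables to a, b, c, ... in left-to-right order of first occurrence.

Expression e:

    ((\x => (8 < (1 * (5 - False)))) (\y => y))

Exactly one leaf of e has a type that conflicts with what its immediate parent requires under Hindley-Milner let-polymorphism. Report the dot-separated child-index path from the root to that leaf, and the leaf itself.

Working:
  unify Int ~ Int
  unify Int ~ Int
  unify Int ~ Int
  unify Bool ~ Int
  FAIL: mismatch Bool ~ Int

Answer: 0.0.1.1.1 : false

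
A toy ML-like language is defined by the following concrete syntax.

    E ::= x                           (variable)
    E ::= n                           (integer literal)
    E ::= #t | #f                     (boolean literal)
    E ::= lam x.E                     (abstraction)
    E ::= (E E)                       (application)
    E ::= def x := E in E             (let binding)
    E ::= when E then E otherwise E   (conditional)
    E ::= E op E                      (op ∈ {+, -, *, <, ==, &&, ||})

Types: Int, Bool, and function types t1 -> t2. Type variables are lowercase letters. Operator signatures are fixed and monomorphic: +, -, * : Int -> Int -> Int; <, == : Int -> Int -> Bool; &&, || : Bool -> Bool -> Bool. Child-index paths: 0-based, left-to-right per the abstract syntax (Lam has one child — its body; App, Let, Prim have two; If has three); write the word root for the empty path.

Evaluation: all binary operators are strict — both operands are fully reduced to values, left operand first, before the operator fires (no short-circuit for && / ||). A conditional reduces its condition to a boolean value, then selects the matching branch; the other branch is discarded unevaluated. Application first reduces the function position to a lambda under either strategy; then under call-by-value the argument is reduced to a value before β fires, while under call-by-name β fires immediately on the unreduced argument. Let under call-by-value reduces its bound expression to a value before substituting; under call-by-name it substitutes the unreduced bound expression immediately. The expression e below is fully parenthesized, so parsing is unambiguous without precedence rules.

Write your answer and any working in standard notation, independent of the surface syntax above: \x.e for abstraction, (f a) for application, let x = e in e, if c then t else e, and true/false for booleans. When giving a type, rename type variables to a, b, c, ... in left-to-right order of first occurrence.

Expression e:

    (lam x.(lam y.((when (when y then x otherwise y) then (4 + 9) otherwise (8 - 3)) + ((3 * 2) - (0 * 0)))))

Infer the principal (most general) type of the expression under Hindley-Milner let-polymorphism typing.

Working:
y : b
  unify b ~ Bool
x : a
y : Bool
  unify a ~ Bool
  unify Bool ~ Bool
  unify Int ~ Int
  unify Int ~ Int
  unify Int ~ Int
  unify Int ~ Int
  unify Int ~ Int
  unify Int ~ Int
  unify Int ~ Int
  unify Int ~ Int
  unify Int ~ Int
  unify Int ~ Int
  unify Int ~ Int
  unify Int ~ Int
  unify Int ~ Int
\y._ : Bool -> Int
\x._ : Bool -> Bool -> Int

Answer: Bool -> Bool -> Int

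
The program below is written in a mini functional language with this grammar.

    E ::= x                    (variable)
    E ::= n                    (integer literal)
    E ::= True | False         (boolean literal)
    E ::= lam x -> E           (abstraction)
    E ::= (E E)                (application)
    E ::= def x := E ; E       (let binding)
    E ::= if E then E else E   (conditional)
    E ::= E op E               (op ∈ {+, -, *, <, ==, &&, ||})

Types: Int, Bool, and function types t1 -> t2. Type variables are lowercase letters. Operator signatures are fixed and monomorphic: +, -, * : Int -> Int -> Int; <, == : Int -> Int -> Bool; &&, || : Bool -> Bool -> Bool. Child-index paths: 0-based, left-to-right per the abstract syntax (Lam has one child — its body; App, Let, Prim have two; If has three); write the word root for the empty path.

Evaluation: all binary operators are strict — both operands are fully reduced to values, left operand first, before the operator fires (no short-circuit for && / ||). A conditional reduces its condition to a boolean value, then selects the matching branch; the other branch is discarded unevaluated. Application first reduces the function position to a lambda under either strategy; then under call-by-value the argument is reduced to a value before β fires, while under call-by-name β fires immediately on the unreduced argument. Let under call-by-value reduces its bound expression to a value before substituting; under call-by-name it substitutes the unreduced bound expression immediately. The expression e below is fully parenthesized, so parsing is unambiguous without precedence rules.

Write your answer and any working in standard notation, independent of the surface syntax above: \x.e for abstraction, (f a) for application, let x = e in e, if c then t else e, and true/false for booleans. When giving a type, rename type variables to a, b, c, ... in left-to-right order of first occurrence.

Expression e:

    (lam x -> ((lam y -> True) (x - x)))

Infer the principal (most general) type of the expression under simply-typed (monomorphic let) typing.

Answer: Int -> Bool

Working:
\y._ : b -> Bool
x : a
  unify a ~ Int
x : Int
  unify Int ~ Int
  unify b -> Bool ~ Int -> c
  unify b ~ Int
  unify Bool ~ c
_ _ : Bool
\x._ : Int -> Bool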